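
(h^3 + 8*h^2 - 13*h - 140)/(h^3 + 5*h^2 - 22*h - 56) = (h + 5)/(h + 2)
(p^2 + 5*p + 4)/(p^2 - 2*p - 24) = (p + 1)/(p - 6)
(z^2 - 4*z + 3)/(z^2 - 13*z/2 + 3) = 2*(z^2 - 4*z + 3)/(2*z^2 - 13*z + 6)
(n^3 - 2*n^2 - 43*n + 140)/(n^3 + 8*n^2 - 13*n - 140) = (n - 5)/(n + 5)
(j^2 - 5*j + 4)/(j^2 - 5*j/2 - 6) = 2*(j - 1)/(2*j + 3)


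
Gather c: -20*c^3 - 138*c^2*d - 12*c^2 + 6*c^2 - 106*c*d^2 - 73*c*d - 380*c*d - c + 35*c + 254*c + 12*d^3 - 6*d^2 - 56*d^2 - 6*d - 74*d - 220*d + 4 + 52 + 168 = -20*c^3 + c^2*(-138*d - 6) + c*(-106*d^2 - 453*d + 288) + 12*d^3 - 62*d^2 - 300*d + 224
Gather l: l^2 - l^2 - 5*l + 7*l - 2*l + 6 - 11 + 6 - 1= 0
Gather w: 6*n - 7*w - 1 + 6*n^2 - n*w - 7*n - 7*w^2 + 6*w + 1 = 6*n^2 - n - 7*w^2 + w*(-n - 1)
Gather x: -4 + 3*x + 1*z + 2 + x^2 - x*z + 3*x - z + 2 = x^2 + x*(6 - z)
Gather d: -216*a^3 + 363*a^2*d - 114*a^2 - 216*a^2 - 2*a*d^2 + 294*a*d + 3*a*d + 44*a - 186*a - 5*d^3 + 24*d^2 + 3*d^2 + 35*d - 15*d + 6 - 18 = -216*a^3 - 330*a^2 - 142*a - 5*d^3 + d^2*(27 - 2*a) + d*(363*a^2 + 297*a + 20) - 12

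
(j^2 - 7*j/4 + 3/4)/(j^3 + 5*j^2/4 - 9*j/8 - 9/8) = 2*(4*j - 3)/(8*j^2 + 18*j + 9)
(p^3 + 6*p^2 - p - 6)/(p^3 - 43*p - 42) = (p - 1)/(p - 7)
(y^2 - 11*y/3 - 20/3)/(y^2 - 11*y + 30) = (y + 4/3)/(y - 6)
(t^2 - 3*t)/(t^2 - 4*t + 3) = t/(t - 1)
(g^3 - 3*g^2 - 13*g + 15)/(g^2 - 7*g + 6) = (g^2 - 2*g - 15)/(g - 6)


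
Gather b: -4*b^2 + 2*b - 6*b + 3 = -4*b^2 - 4*b + 3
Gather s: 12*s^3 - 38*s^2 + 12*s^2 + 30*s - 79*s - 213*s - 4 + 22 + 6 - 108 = 12*s^3 - 26*s^2 - 262*s - 84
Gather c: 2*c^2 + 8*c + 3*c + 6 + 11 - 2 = 2*c^2 + 11*c + 15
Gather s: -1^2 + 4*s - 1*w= 4*s - w - 1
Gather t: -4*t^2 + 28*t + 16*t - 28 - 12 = -4*t^2 + 44*t - 40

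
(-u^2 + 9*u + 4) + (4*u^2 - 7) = 3*u^2 + 9*u - 3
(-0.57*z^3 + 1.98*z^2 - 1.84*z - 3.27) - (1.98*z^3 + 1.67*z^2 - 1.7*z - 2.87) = -2.55*z^3 + 0.31*z^2 - 0.14*z - 0.4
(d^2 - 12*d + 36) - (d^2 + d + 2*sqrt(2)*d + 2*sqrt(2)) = -13*d - 2*sqrt(2)*d - 2*sqrt(2) + 36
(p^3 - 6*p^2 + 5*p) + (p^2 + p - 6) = p^3 - 5*p^2 + 6*p - 6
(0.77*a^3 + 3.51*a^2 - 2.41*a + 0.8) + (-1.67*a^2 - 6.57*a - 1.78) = 0.77*a^3 + 1.84*a^2 - 8.98*a - 0.98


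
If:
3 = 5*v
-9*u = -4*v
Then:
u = 4/15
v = 3/5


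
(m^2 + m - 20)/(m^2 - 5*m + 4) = (m + 5)/(m - 1)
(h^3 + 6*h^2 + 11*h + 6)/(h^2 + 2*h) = h + 4 + 3/h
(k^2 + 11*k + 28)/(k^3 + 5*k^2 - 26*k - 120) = (k + 7)/(k^2 + k - 30)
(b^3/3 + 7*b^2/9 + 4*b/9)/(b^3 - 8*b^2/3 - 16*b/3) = (b + 1)/(3*(b - 4))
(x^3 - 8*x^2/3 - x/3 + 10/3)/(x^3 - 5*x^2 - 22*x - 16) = (3*x^2 - 11*x + 10)/(3*(x^2 - 6*x - 16))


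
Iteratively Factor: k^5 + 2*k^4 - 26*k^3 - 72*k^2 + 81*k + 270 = (k - 5)*(k^4 + 7*k^3 + 9*k^2 - 27*k - 54) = (k - 5)*(k + 3)*(k^3 + 4*k^2 - 3*k - 18) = (k - 5)*(k - 2)*(k + 3)*(k^2 + 6*k + 9) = (k - 5)*(k - 2)*(k + 3)^2*(k + 3)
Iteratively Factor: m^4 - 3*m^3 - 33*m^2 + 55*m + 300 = (m - 5)*(m^3 + 2*m^2 - 23*m - 60) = (m - 5)^2*(m^2 + 7*m + 12) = (m - 5)^2*(m + 4)*(m + 3)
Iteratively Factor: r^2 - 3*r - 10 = (r + 2)*(r - 5)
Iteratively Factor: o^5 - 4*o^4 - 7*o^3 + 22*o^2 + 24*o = (o + 1)*(o^4 - 5*o^3 - 2*o^2 + 24*o) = (o + 1)*(o + 2)*(o^3 - 7*o^2 + 12*o) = (o - 3)*(o + 1)*(o + 2)*(o^2 - 4*o) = o*(o - 3)*(o + 1)*(o + 2)*(o - 4)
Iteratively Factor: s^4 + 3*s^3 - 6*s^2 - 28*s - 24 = (s + 2)*(s^3 + s^2 - 8*s - 12) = (s + 2)^2*(s^2 - s - 6) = (s + 2)^3*(s - 3)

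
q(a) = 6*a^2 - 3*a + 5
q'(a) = 12*a - 3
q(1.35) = 11.88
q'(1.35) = 13.20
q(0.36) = 4.70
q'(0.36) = 1.32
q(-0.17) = 5.68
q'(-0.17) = -5.04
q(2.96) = 48.69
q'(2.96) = 32.52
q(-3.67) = 96.82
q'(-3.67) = -47.04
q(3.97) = 87.66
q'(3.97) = 44.64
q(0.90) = 7.16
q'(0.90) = 7.80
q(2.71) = 40.93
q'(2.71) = 29.52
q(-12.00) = 905.00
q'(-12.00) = -147.00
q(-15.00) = 1400.00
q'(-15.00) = -183.00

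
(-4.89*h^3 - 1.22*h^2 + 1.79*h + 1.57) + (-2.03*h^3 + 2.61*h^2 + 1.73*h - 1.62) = -6.92*h^3 + 1.39*h^2 + 3.52*h - 0.05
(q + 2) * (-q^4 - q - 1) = -q^5 - 2*q^4 - q^2 - 3*q - 2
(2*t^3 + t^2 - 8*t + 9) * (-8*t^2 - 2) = -16*t^5 - 8*t^4 + 60*t^3 - 74*t^2 + 16*t - 18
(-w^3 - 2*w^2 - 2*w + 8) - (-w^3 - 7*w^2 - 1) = 5*w^2 - 2*w + 9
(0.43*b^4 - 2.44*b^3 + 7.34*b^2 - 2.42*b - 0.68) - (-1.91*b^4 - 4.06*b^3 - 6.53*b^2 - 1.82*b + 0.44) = 2.34*b^4 + 1.62*b^3 + 13.87*b^2 - 0.6*b - 1.12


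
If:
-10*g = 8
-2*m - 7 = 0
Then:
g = -4/5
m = -7/2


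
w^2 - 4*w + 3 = (w - 3)*(w - 1)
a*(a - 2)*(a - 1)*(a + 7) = a^4 + 4*a^3 - 19*a^2 + 14*a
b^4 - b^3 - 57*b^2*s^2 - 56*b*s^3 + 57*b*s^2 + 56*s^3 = (b - 1)*(b - 8*s)*(b + s)*(b + 7*s)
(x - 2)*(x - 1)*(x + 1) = x^3 - 2*x^2 - x + 2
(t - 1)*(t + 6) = t^2 + 5*t - 6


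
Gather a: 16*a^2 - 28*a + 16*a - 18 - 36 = 16*a^2 - 12*a - 54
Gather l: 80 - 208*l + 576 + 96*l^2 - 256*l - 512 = 96*l^2 - 464*l + 144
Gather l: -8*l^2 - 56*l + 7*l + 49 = -8*l^2 - 49*l + 49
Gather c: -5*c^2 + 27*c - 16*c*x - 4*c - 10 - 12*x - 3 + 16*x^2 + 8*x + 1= -5*c^2 + c*(23 - 16*x) + 16*x^2 - 4*x - 12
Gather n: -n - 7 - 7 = -n - 14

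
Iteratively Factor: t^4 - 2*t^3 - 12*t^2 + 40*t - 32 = (t - 2)*(t^3 - 12*t + 16) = (t - 2)^2*(t^2 + 2*t - 8) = (t - 2)^3*(t + 4)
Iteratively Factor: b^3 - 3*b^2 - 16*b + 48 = (b - 3)*(b^2 - 16) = (b - 3)*(b + 4)*(b - 4)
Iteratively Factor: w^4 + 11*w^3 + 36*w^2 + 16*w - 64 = (w + 4)*(w^3 + 7*w^2 + 8*w - 16) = (w - 1)*(w + 4)*(w^2 + 8*w + 16) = (w - 1)*(w + 4)^2*(w + 4)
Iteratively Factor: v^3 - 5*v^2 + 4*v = (v - 4)*(v^2 - v) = v*(v - 4)*(v - 1)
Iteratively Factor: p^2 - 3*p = (p)*(p - 3)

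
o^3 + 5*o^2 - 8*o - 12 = (o - 2)*(o + 1)*(o + 6)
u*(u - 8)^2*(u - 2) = u^4 - 18*u^3 + 96*u^2 - 128*u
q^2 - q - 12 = (q - 4)*(q + 3)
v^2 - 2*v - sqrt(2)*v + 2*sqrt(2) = (v - 2)*(v - sqrt(2))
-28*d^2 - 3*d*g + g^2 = (-7*d + g)*(4*d + g)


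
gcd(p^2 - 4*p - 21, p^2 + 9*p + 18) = p + 3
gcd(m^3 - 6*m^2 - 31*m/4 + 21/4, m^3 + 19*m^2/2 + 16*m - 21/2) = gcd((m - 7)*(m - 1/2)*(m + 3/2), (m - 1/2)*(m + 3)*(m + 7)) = m - 1/2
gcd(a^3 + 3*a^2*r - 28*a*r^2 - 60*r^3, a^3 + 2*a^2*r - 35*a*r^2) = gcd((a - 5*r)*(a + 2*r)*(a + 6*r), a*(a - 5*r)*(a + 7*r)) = -a + 5*r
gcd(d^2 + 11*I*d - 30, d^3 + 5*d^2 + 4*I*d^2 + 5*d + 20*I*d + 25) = d + 5*I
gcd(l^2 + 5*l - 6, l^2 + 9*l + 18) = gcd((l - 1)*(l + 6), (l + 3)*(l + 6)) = l + 6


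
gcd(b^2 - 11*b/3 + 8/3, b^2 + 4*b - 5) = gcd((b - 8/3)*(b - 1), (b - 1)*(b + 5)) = b - 1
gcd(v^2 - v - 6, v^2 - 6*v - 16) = v + 2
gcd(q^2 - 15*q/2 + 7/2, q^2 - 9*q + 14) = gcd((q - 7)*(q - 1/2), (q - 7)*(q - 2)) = q - 7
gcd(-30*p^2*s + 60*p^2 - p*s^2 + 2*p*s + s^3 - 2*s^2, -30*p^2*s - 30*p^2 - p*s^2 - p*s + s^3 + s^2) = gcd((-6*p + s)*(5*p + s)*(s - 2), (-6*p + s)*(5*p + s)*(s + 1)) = 30*p^2 + p*s - s^2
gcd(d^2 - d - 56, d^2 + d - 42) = d + 7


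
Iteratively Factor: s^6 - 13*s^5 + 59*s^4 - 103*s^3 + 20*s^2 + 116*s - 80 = (s - 2)*(s^5 - 11*s^4 + 37*s^3 - 29*s^2 - 38*s + 40) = (s - 4)*(s - 2)*(s^4 - 7*s^3 + 9*s^2 + 7*s - 10) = (s - 4)*(s - 2)^2*(s^3 - 5*s^2 - s + 5) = (s - 4)*(s - 2)^2*(s + 1)*(s^2 - 6*s + 5) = (s - 4)*(s - 2)^2*(s - 1)*(s + 1)*(s - 5)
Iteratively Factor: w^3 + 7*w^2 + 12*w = (w + 3)*(w^2 + 4*w) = (w + 3)*(w + 4)*(w)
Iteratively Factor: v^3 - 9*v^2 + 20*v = (v - 4)*(v^2 - 5*v) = v*(v - 4)*(v - 5)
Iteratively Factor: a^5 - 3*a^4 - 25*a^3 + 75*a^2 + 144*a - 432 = (a - 4)*(a^4 + a^3 - 21*a^2 - 9*a + 108) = (a - 4)*(a - 3)*(a^3 + 4*a^2 - 9*a - 36) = (a - 4)*(a - 3)*(a + 4)*(a^2 - 9) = (a - 4)*(a - 3)*(a + 3)*(a + 4)*(a - 3)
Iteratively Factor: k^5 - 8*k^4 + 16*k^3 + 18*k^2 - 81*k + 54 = (k - 1)*(k^4 - 7*k^3 + 9*k^2 + 27*k - 54) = (k - 3)*(k - 1)*(k^3 - 4*k^2 - 3*k + 18) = (k - 3)*(k - 1)*(k + 2)*(k^2 - 6*k + 9) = (k - 3)^2*(k - 1)*(k + 2)*(k - 3)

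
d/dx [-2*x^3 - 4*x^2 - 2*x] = -6*x^2 - 8*x - 2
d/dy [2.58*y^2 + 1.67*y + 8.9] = 5.16*y + 1.67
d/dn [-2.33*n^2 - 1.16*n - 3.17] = -4.66*n - 1.16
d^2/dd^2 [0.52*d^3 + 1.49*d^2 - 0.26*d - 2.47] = 3.12*d + 2.98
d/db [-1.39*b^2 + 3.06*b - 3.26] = 3.06 - 2.78*b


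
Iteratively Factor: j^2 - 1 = (j + 1)*(j - 1)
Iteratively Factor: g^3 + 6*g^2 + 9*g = (g + 3)*(g^2 + 3*g) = g*(g + 3)*(g + 3)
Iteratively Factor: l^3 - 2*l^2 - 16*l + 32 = (l - 4)*(l^2 + 2*l - 8) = (l - 4)*(l - 2)*(l + 4)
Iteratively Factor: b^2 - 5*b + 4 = (b - 1)*(b - 4)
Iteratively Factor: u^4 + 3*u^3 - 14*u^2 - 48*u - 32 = (u - 4)*(u^3 + 7*u^2 + 14*u + 8) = (u - 4)*(u + 2)*(u^2 + 5*u + 4) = (u - 4)*(u + 1)*(u + 2)*(u + 4)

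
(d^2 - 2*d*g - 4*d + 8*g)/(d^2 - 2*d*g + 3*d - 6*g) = (d - 4)/(d + 3)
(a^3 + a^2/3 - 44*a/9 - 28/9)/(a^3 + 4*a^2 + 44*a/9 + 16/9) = (3*a - 7)/(3*a + 4)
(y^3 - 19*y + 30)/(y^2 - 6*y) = (y^3 - 19*y + 30)/(y*(y - 6))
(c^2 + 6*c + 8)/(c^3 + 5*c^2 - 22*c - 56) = (c + 4)/(c^2 + 3*c - 28)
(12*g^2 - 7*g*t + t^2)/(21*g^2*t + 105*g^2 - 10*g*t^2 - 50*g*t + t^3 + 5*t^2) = (-4*g + t)/(-7*g*t - 35*g + t^2 + 5*t)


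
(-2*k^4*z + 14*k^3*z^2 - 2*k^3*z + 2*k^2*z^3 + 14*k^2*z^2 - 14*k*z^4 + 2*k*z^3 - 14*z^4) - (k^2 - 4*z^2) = -2*k^4*z + 14*k^3*z^2 - 2*k^3*z + 2*k^2*z^3 + 14*k^2*z^2 - k^2 - 14*k*z^4 + 2*k*z^3 - 14*z^4 + 4*z^2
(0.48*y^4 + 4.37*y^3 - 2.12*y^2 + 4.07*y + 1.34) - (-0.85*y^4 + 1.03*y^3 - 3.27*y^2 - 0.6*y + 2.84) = 1.33*y^4 + 3.34*y^3 + 1.15*y^2 + 4.67*y - 1.5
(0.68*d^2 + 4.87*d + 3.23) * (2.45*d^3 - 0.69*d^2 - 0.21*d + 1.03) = 1.666*d^5 + 11.4623*d^4 + 4.4104*d^3 - 2.551*d^2 + 4.3378*d + 3.3269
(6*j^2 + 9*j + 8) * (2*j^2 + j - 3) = 12*j^4 + 24*j^3 + 7*j^2 - 19*j - 24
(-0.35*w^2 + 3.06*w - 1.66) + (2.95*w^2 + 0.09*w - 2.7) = 2.6*w^2 + 3.15*w - 4.36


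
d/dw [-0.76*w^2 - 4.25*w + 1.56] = -1.52*w - 4.25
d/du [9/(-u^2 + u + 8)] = 9*(2*u - 1)/(-u^2 + u + 8)^2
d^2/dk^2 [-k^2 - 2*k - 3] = -2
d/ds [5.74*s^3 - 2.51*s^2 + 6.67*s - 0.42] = 17.22*s^2 - 5.02*s + 6.67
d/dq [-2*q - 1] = -2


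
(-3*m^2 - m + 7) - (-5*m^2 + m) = 2*m^2 - 2*m + 7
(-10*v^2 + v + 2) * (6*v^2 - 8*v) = -60*v^4 + 86*v^3 + 4*v^2 - 16*v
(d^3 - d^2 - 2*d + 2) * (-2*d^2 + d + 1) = -2*d^5 + 3*d^4 + 4*d^3 - 7*d^2 + 2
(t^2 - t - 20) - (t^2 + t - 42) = 22 - 2*t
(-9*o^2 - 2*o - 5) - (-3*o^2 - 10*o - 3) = -6*o^2 + 8*o - 2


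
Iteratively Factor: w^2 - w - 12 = (w - 4)*(w + 3)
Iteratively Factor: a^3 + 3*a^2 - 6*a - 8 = (a + 4)*(a^2 - a - 2) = (a - 2)*(a + 4)*(a + 1)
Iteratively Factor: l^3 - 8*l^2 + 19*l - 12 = (l - 1)*(l^2 - 7*l + 12) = (l - 4)*(l - 1)*(l - 3)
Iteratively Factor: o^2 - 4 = (o + 2)*(o - 2)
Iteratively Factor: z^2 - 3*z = (z - 3)*(z)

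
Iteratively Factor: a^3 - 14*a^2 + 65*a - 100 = (a - 5)*(a^2 - 9*a + 20) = (a - 5)*(a - 4)*(a - 5)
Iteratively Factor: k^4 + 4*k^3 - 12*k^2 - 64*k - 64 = (k + 4)*(k^3 - 12*k - 16) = (k + 2)*(k + 4)*(k^2 - 2*k - 8) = (k + 2)^2*(k + 4)*(k - 4)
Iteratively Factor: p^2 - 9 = (p - 3)*(p + 3)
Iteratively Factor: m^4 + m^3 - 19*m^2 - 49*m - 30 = (m + 3)*(m^3 - 2*m^2 - 13*m - 10) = (m - 5)*(m + 3)*(m^2 + 3*m + 2) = (m - 5)*(m + 2)*(m + 3)*(m + 1)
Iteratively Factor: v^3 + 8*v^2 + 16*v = (v + 4)*(v^2 + 4*v) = v*(v + 4)*(v + 4)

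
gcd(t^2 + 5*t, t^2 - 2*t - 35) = t + 5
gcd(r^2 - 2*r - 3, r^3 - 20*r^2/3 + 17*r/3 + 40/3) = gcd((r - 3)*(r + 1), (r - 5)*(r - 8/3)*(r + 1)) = r + 1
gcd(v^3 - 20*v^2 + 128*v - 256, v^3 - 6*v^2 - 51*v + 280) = v - 8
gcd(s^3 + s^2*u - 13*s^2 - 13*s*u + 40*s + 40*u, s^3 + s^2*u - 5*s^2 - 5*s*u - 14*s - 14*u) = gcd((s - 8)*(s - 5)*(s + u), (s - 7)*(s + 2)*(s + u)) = s + u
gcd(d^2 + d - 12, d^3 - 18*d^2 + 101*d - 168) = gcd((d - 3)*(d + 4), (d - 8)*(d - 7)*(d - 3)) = d - 3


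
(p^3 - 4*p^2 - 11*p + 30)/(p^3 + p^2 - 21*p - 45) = (p - 2)/(p + 3)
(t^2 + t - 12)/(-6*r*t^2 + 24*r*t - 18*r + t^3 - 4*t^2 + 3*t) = (-t - 4)/(6*r*t - 6*r - t^2 + t)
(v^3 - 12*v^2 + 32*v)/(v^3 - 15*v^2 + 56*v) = (v - 4)/(v - 7)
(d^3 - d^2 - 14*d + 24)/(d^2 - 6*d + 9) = (d^2 + 2*d - 8)/(d - 3)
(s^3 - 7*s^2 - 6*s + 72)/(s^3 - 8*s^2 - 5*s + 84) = (s - 6)/(s - 7)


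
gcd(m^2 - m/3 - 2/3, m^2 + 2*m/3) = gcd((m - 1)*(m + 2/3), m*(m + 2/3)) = m + 2/3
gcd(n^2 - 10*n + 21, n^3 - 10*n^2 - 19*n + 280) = n - 7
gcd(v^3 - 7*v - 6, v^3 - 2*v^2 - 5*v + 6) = v^2 - v - 6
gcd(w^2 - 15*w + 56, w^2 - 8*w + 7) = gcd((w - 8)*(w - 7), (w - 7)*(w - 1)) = w - 7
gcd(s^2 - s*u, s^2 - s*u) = s^2 - s*u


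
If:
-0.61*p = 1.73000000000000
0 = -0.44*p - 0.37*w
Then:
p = -2.84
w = 3.37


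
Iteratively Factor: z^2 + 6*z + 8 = (z + 2)*(z + 4)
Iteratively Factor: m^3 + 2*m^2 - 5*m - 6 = (m + 1)*(m^2 + m - 6) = (m + 1)*(m + 3)*(m - 2)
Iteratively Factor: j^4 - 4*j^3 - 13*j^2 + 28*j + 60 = (j - 5)*(j^3 + j^2 - 8*j - 12) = (j - 5)*(j - 3)*(j^2 + 4*j + 4) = (j - 5)*(j - 3)*(j + 2)*(j + 2)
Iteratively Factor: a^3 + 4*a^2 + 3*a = (a + 1)*(a^2 + 3*a) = a*(a + 1)*(a + 3)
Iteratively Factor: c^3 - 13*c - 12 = (c + 1)*(c^2 - c - 12) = (c + 1)*(c + 3)*(c - 4)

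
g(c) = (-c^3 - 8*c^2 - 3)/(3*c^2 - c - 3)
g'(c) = (1 - 6*c)*(-c^3 - 8*c^2 - 3)/(3*c^2 - c - 3)^2 + (-3*c^2 - 16*c)/(3*c^2 - c - 3) = (c*(3*c + 16)*(-3*c^2 + c + 3) + (6*c - 1)*(c^3 + 8*c^2 + 3))/(-3*c^2 + c + 3)^2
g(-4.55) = -1.17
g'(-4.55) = -0.35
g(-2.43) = -2.09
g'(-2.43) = -0.67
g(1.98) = -6.21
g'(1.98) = 3.56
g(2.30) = -5.44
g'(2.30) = 1.60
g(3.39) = -4.77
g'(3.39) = 0.12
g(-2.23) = -2.24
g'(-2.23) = -0.81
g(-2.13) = -2.33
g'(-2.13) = -0.91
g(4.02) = -4.76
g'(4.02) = -0.07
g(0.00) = 1.00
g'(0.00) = -0.33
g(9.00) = -5.97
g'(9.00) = -0.30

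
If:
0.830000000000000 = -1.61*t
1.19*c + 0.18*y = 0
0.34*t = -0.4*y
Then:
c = -0.07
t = -0.52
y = 0.44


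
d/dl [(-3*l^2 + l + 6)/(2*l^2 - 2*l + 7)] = (4*l^2 - 66*l + 19)/(4*l^4 - 8*l^3 + 32*l^2 - 28*l + 49)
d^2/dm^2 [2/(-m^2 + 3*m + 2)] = 4*(-m^2 + 3*m + (2*m - 3)^2 + 2)/(-m^2 + 3*m + 2)^3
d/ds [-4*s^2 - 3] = -8*s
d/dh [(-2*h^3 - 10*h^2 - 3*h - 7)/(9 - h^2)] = (2*h^4 - 57*h^2 - 194*h - 27)/(h^4 - 18*h^2 + 81)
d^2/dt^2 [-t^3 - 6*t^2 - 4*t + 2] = -6*t - 12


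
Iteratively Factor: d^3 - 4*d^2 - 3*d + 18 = (d - 3)*(d^2 - d - 6) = (d - 3)*(d + 2)*(d - 3)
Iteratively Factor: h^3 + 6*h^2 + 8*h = (h + 2)*(h^2 + 4*h) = h*(h + 2)*(h + 4)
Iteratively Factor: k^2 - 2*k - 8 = (k - 4)*(k + 2)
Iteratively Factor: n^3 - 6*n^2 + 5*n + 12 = (n + 1)*(n^2 - 7*n + 12) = (n - 3)*(n + 1)*(n - 4)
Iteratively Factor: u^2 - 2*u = (u - 2)*(u)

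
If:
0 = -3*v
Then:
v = 0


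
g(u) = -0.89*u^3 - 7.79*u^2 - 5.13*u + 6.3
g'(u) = -2.67*u^2 - 15.58*u - 5.13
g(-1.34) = 1.33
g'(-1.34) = 10.95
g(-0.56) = 6.89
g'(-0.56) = 2.76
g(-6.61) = -43.12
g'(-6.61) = -18.80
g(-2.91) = -22.81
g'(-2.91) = 17.60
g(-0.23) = 7.08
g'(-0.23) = -1.69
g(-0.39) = 7.17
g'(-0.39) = 0.54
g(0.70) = -1.41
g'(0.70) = -17.34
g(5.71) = -442.67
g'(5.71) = -181.14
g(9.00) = -1319.67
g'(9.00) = -361.62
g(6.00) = -497.16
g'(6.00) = -194.73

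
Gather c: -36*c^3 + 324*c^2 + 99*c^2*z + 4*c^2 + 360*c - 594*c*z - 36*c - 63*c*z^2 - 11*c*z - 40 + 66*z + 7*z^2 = -36*c^3 + c^2*(99*z + 328) + c*(-63*z^2 - 605*z + 324) + 7*z^2 + 66*z - 40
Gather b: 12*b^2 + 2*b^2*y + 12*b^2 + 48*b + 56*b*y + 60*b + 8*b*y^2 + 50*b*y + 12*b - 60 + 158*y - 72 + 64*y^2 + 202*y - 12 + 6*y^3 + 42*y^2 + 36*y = b^2*(2*y + 24) + b*(8*y^2 + 106*y + 120) + 6*y^3 + 106*y^2 + 396*y - 144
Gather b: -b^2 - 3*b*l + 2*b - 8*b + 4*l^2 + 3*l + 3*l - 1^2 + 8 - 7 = -b^2 + b*(-3*l - 6) + 4*l^2 + 6*l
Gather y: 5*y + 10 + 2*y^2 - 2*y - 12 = 2*y^2 + 3*y - 2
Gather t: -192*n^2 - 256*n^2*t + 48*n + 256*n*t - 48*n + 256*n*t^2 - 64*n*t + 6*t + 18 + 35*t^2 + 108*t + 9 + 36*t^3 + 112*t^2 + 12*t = -192*n^2 + 36*t^3 + t^2*(256*n + 147) + t*(-256*n^2 + 192*n + 126) + 27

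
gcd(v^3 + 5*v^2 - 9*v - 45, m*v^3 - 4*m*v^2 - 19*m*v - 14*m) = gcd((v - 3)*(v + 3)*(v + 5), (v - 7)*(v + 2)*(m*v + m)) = 1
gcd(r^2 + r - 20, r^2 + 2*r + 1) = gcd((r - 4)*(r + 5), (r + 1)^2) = 1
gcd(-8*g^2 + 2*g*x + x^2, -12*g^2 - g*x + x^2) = 1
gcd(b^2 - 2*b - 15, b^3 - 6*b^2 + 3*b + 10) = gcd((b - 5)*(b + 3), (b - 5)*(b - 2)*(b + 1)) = b - 5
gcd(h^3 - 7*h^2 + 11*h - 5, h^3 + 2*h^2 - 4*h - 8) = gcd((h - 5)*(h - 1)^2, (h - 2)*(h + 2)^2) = 1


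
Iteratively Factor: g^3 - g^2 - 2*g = (g - 2)*(g^2 + g) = (g - 2)*(g + 1)*(g)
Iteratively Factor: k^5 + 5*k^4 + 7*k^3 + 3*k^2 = (k + 1)*(k^4 + 4*k^3 + 3*k^2) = (k + 1)*(k + 3)*(k^3 + k^2) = k*(k + 1)*(k + 3)*(k^2 + k) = k*(k + 1)^2*(k + 3)*(k)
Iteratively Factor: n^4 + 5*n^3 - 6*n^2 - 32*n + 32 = (n - 1)*(n^3 + 6*n^2 - 32) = (n - 2)*(n - 1)*(n^2 + 8*n + 16) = (n - 2)*(n - 1)*(n + 4)*(n + 4)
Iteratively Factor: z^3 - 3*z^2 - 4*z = (z - 4)*(z^2 + z) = (z - 4)*(z + 1)*(z)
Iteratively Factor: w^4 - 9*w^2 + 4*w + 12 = (w - 2)*(w^3 + 2*w^2 - 5*w - 6) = (w - 2)*(w + 3)*(w^2 - w - 2) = (w - 2)*(w + 1)*(w + 3)*(w - 2)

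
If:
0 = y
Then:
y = 0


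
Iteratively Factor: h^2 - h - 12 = (h - 4)*(h + 3)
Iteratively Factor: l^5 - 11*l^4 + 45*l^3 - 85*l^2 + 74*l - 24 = (l - 1)*(l^4 - 10*l^3 + 35*l^2 - 50*l + 24) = (l - 3)*(l - 1)*(l^3 - 7*l^2 + 14*l - 8) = (l - 3)*(l - 2)*(l - 1)*(l^2 - 5*l + 4) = (l - 3)*(l - 2)*(l - 1)^2*(l - 4)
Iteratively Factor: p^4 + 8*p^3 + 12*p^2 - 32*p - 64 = (p - 2)*(p^3 + 10*p^2 + 32*p + 32) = (p - 2)*(p + 2)*(p^2 + 8*p + 16) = (p - 2)*(p + 2)*(p + 4)*(p + 4)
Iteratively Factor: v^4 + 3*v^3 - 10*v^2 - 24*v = (v + 4)*(v^3 - v^2 - 6*v) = (v - 3)*(v + 4)*(v^2 + 2*v) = v*(v - 3)*(v + 4)*(v + 2)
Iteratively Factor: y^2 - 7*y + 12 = (y - 4)*(y - 3)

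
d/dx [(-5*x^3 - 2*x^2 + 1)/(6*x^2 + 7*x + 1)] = (-30*x^4 - 70*x^3 - 29*x^2 - 16*x - 7)/(36*x^4 + 84*x^3 + 61*x^2 + 14*x + 1)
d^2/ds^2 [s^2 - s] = 2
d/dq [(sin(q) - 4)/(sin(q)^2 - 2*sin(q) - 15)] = (8*sin(q) + cos(q)^2 - 24)*cos(q)/((sin(q) - 5)^2*(sin(q) + 3)^2)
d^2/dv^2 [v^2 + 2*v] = 2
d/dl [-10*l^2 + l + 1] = 1 - 20*l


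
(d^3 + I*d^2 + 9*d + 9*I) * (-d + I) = -d^4 - 10*d^2 - 9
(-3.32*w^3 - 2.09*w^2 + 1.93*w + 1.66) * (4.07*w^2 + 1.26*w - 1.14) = -13.5124*w^5 - 12.6895*w^4 + 9.0065*w^3 + 11.5706*w^2 - 0.1086*w - 1.8924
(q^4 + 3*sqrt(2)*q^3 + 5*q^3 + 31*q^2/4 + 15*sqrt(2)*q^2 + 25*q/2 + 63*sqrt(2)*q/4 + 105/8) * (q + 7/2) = q^5 + 3*sqrt(2)*q^4 + 17*q^4/2 + 101*q^3/4 + 51*sqrt(2)*q^3/2 + 317*q^2/8 + 273*sqrt(2)*q^2/4 + 455*q/8 + 441*sqrt(2)*q/8 + 735/16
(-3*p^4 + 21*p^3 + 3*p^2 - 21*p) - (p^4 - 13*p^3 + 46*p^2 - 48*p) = -4*p^4 + 34*p^3 - 43*p^2 + 27*p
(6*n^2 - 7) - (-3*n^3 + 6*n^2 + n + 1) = 3*n^3 - n - 8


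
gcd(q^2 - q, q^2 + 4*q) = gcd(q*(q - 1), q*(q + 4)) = q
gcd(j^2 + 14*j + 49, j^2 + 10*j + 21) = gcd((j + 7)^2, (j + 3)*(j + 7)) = j + 7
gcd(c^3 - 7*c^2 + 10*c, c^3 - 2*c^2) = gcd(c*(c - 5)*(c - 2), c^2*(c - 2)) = c^2 - 2*c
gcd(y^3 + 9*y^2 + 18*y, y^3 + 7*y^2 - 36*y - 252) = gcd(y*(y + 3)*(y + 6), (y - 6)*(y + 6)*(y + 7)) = y + 6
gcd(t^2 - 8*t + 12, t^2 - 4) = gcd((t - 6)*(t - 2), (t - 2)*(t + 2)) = t - 2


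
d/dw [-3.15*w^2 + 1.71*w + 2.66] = 1.71 - 6.3*w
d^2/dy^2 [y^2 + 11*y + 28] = 2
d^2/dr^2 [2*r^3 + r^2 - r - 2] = 12*r + 2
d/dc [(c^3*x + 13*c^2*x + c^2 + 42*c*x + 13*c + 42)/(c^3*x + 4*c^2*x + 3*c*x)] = (-9*c^4*x - c^4 - 78*c^3*x - 26*c^3 - 129*c^2*x - 175*c^2 - 336*c - 126)/(c^2*x*(c^4 + 8*c^3 + 22*c^2 + 24*c + 9))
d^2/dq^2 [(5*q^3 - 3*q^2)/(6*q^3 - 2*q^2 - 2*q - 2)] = 3*(-4*q^6 + 15*q^5 + 21*q^4 - 20*q^3 + 8*q^2 + 5*q - 1)/(27*q^9 - 27*q^8 - 18*q^7 - 10*q^6 + 24*q^5 + 12*q^4 + 2*q^3 - 6*q^2 - 3*q - 1)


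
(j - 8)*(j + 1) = j^2 - 7*j - 8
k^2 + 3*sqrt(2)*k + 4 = (k + sqrt(2))*(k + 2*sqrt(2))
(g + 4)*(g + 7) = g^2 + 11*g + 28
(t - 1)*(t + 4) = t^2 + 3*t - 4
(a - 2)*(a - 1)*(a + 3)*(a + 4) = a^4 + 4*a^3 - 7*a^2 - 22*a + 24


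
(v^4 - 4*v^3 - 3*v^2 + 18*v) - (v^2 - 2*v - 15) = v^4 - 4*v^3 - 4*v^2 + 20*v + 15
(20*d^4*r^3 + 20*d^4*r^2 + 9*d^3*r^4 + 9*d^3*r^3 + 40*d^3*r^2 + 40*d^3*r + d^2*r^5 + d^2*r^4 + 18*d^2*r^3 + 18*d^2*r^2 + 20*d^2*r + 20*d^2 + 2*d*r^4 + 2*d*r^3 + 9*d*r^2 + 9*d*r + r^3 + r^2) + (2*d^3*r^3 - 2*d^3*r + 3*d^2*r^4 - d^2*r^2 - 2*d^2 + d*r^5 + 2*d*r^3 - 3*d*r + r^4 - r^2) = 20*d^4*r^3 + 20*d^4*r^2 + 9*d^3*r^4 + 11*d^3*r^3 + 40*d^3*r^2 + 38*d^3*r + d^2*r^5 + 4*d^2*r^4 + 18*d^2*r^3 + 17*d^2*r^2 + 20*d^2*r + 18*d^2 + d*r^5 + 2*d*r^4 + 4*d*r^3 + 9*d*r^2 + 6*d*r + r^4 + r^3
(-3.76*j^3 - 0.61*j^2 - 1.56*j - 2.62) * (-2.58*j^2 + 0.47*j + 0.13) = 9.7008*j^5 - 0.1934*j^4 + 3.2493*j^3 + 5.9471*j^2 - 1.4342*j - 0.3406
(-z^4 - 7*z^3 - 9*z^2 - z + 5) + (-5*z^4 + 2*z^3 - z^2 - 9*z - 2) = -6*z^4 - 5*z^3 - 10*z^2 - 10*z + 3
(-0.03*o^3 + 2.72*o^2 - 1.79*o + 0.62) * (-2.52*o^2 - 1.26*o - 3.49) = 0.0756*o^5 - 6.8166*o^4 + 1.1883*o^3 - 8.7998*o^2 + 5.4659*o - 2.1638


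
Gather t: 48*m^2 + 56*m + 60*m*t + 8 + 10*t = 48*m^2 + 56*m + t*(60*m + 10) + 8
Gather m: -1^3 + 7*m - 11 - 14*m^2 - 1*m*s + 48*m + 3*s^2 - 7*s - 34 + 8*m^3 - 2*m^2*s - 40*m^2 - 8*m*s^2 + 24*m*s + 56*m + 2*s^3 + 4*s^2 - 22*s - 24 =8*m^3 + m^2*(-2*s - 54) + m*(-8*s^2 + 23*s + 111) + 2*s^3 + 7*s^2 - 29*s - 70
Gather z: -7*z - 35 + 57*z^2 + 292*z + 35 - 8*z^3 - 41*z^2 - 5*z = -8*z^3 + 16*z^2 + 280*z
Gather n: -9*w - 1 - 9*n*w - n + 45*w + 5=n*(-9*w - 1) + 36*w + 4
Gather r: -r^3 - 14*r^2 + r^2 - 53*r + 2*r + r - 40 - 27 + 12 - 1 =-r^3 - 13*r^2 - 50*r - 56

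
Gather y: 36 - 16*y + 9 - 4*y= 45 - 20*y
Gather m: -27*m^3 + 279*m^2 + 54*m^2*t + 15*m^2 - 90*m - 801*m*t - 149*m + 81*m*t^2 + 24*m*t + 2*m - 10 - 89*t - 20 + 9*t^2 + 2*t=-27*m^3 + m^2*(54*t + 294) + m*(81*t^2 - 777*t - 237) + 9*t^2 - 87*t - 30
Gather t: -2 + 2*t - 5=2*t - 7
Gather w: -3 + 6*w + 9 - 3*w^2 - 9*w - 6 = -3*w^2 - 3*w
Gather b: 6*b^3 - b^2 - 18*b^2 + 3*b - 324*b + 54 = 6*b^3 - 19*b^2 - 321*b + 54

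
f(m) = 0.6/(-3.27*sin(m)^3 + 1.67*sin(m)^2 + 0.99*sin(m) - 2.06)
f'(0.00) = -0.14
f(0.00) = -0.29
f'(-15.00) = -2.01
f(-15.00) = -0.55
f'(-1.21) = 1.71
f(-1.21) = 0.52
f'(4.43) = -0.93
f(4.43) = 0.42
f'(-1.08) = 7.31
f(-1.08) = 0.98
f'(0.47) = -0.11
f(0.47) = -0.38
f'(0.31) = -0.22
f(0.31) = -0.35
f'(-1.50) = 0.15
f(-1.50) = 0.32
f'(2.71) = 0.14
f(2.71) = -0.38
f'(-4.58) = -0.06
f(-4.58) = -0.23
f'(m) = 0.6*(9.81*sin(m)^2*cos(m) - 3.34*sin(m)*cos(m) - 0.99*cos(m))/(-3.27*sin(m)^3 + 1.67*sin(m)^2 + 0.99*sin(m) - 2.06)^2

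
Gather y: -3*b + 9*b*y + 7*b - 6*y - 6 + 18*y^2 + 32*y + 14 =4*b + 18*y^2 + y*(9*b + 26) + 8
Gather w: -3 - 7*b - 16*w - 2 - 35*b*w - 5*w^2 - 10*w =-7*b - 5*w^2 + w*(-35*b - 26) - 5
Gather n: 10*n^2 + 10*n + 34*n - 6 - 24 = 10*n^2 + 44*n - 30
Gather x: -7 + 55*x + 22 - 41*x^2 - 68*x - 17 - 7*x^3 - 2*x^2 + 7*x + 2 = -7*x^3 - 43*x^2 - 6*x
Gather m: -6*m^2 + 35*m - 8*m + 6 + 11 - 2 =-6*m^2 + 27*m + 15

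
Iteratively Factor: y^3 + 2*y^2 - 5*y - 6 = (y - 2)*(y^2 + 4*y + 3) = (y - 2)*(y + 3)*(y + 1)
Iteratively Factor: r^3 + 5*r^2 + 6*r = (r)*(r^2 + 5*r + 6) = r*(r + 3)*(r + 2)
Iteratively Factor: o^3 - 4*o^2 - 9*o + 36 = (o - 3)*(o^2 - o - 12) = (o - 4)*(o - 3)*(o + 3)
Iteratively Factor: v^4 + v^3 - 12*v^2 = (v)*(v^3 + v^2 - 12*v) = v*(v - 3)*(v^2 + 4*v) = v*(v - 3)*(v + 4)*(v)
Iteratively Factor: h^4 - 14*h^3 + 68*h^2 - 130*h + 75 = (h - 5)*(h^3 - 9*h^2 + 23*h - 15) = (h - 5)*(h - 3)*(h^2 - 6*h + 5) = (h - 5)^2*(h - 3)*(h - 1)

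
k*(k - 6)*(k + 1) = k^3 - 5*k^2 - 6*k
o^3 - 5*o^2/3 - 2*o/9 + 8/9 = (o - 4/3)*(o - 1)*(o + 2/3)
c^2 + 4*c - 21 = (c - 3)*(c + 7)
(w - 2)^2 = w^2 - 4*w + 4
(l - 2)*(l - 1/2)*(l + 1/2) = l^3 - 2*l^2 - l/4 + 1/2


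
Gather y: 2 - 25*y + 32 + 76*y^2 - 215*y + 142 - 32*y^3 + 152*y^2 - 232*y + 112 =-32*y^3 + 228*y^2 - 472*y + 288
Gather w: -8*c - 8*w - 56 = -8*c - 8*w - 56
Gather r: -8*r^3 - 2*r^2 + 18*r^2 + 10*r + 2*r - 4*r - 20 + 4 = -8*r^3 + 16*r^2 + 8*r - 16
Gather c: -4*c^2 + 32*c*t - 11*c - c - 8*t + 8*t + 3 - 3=-4*c^2 + c*(32*t - 12)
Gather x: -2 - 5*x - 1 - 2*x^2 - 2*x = -2*x^2 - 7*x - 3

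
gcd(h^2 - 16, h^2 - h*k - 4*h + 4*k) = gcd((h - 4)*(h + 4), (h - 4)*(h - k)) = h - 4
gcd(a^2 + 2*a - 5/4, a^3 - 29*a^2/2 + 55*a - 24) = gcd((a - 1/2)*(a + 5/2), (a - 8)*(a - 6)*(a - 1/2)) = a - 1/2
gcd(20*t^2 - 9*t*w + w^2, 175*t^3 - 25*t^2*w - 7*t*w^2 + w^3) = 5*t - w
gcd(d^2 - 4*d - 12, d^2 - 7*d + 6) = d - 6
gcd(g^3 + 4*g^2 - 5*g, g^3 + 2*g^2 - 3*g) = g^2 - g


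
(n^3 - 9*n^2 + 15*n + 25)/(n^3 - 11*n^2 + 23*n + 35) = (n - 5)/(n - 7)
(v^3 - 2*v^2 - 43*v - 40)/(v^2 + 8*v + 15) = (v^2 - 7*v - 8)/(v + 3)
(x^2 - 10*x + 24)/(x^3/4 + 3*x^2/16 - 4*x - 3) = 16*(x - 6)/(4*x^2 + 19*x + 12)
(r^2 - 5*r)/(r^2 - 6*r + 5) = r/(r - 1)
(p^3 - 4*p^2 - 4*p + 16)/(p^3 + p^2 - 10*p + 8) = (p^2 - 2*p - 8)/(p^2 + 3*p - 4)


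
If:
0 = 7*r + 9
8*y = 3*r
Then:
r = -9/7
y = -27/56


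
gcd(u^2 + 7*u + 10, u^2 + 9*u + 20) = u + 5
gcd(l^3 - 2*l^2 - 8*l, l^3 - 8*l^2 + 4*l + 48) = l^2 - 2*l - 8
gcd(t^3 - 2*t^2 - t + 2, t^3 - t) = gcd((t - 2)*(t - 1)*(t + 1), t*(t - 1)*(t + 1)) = t^2 - 1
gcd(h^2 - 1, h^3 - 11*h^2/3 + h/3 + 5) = h + 1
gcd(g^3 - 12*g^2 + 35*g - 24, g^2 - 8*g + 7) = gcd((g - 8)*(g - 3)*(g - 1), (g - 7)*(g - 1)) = g - 1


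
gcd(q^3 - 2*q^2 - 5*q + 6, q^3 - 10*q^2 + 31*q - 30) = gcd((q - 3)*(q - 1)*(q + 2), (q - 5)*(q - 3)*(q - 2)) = q - 3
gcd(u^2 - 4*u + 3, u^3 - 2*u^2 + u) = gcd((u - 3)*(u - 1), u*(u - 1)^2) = u - 1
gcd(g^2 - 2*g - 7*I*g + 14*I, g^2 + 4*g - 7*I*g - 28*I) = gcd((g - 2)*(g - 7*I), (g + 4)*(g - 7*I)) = g - 7*I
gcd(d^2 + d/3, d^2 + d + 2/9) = d + 1/3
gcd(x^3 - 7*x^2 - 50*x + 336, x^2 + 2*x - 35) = x + 7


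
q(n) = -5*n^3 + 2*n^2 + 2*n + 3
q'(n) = -15*n^2 + 4*n + 2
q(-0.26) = 2.70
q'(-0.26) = -0.05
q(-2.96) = 144.27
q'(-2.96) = -141.26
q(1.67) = -11.37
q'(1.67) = -33.15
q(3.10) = -120.54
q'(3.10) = -129.75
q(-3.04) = 155.88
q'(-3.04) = -148.78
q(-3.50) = 234.88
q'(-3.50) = -195.75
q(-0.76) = 4.83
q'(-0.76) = -9.70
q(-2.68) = 108.25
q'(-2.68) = -116.46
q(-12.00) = 8907.00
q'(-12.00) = -2206.00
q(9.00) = -3462.00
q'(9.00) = -1177.00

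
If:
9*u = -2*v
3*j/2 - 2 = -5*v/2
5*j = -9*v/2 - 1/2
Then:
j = -41/23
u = -86/207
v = 43/23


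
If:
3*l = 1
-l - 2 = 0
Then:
No Solution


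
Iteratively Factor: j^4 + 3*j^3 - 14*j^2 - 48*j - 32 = (j + 1)*(j^3 + 2*j^2 - 16*j - 32) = (j - 4)*(j + 1)*(j^2 + 6*j + 8) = (j - 4)*(j + 1)*(j + 2)*(j + 4)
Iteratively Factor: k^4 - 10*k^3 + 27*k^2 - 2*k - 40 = (k - 5)*(k^3 - 5*k^2 + 2*k + 8) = (k - 5)*(k - 2)*(k^2 - 3*k - 4) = (k - 5)*(k - 4)*(k - 2)*(k + 1)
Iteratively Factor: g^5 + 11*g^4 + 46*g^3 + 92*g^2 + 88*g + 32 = (g + 2)*(g^4 + 9*g^3 + 28*g^2 + 36*g + 16) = (g + 2)^2*(g^3 + 7*g^2 + 14*g + 8) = (g + 2)^2*(g + 4)*(g^2 + 3*g + 2) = (g + 1)*(g + 2)^2*(g + 4)*(g + 2)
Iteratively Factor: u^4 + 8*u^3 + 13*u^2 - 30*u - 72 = (u + 3)*(u^3 + 5*u^2 - 2*u - 24) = (u + 3)*(u + 4)*(u^2 + u - 6) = (u + 3)^2*(u + 4)*(u - 2)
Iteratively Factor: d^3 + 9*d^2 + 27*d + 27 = (d + 3)*(d^2 + 6*d + 9) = (d + 3)^2*(d + 3)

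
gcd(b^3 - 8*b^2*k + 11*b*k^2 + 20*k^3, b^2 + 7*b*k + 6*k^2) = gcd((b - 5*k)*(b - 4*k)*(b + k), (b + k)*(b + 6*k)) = b + k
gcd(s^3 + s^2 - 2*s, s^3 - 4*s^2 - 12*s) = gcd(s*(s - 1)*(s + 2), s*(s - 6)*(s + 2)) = s^2 + 2*s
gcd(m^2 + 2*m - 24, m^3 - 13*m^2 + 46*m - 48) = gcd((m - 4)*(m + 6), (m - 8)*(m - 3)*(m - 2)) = 1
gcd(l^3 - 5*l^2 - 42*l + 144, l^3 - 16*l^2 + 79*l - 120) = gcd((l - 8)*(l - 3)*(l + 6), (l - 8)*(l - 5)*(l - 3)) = l^2 - 11*l + 24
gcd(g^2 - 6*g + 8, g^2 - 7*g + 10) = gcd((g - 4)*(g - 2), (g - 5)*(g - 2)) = g - 2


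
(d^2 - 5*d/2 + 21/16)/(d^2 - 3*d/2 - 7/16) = (4*d - 3)/(4*d + 1)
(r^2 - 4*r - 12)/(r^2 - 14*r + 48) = (r + 2)/(r - 8)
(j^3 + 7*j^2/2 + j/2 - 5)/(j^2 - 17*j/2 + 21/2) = (2*j^3 + 7*j^2 + j - 10)/(2*j^2 - 17*j + 21)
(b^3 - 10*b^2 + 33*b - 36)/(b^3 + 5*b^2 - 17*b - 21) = (b^2 - 7*b + 12)/(b^2 + 8*b + 7)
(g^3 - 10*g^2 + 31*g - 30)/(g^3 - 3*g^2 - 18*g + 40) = (g - 3)/(g + 4)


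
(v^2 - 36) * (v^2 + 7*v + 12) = v^4 + 7*v^3 - 24*v^2 - 252*v - 432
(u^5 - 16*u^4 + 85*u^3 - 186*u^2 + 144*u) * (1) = u^5 - 16*u^4 + 85*u^3 - 186*u^2 + 144*u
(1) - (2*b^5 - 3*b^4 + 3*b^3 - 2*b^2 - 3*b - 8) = -2*b^5 + 3*b^4 - 3*b^3 + 2*b^2 + 3*b + 9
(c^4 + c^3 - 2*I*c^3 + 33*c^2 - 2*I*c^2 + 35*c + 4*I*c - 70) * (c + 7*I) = c^5 + c^4 + 5*I*c^4 + 47*c^3 + 5*I*c^3 + 49*c^2 + 235*I*c^2 - 98*c + 245*I*c - 490*I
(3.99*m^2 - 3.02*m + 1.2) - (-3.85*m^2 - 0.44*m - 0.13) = 7.84*m^2 - 2.58*m + 1.33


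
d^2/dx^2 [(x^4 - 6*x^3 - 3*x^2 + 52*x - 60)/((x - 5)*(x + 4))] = 2*(x^3 + 12*x^2 + 48*x + 28)/(x^3 + 12*x^2 + 48*x + 64)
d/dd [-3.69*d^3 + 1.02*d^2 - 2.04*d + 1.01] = -11.07*d^2 + 2.04*d - 2.04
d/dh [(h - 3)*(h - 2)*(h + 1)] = 3*h^2 - 8*h + 1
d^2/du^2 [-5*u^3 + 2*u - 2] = -30*u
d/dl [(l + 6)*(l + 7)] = 2*l + 13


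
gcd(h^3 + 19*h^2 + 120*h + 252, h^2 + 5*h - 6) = h + 6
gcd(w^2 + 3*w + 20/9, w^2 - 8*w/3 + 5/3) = 1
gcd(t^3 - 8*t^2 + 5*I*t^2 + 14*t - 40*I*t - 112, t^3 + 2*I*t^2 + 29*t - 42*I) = t^2 + 5*I*t + 14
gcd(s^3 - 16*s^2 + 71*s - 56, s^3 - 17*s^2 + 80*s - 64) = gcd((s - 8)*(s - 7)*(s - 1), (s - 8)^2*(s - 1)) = s^2 - 9*s + 8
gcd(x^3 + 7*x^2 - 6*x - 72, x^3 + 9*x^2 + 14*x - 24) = x^2 + 10*x + 24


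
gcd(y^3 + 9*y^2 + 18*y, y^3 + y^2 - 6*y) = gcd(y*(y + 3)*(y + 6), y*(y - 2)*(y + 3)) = y^2 + 3*y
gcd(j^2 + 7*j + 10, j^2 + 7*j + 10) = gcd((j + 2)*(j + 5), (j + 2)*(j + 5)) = j^2 + 7*j + 10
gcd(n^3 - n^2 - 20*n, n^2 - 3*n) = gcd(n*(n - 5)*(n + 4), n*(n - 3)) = n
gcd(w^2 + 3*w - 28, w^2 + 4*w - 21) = w + 7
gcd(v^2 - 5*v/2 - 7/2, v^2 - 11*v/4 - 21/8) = v - 7/2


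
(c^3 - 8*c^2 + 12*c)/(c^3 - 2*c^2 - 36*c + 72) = c/(c + 6)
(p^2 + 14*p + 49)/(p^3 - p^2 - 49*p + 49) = (p + 7)/(p^2 - 8*p + 7)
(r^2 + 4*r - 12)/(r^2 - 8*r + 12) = (r + 6)/(r - 6)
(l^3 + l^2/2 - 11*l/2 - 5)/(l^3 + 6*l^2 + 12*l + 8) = (2*l^2 - 3*l - 5)/(2*(l^2 + 4*l + 4))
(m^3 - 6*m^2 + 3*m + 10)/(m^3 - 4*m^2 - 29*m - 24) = (m^2 - 7*m + 10)/(m^2 - 5*m - 24)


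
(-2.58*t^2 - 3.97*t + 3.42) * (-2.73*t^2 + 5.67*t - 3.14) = 7.0434*t^4 - 3.7905*t^3 - 23.7453*t^2 + 31.8572*t - 10.7388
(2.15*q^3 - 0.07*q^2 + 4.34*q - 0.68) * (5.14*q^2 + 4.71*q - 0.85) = 11.051*q^5 + 9.7667*q^4 + 20.1504*q^3 + 17.0057*q^2 - 6.8918*q + 0.578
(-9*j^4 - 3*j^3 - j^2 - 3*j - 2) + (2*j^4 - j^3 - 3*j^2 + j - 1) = -7*j^4 - 4*j^3 - 4*j^2 - 2*j - 3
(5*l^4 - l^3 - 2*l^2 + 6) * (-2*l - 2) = -10*l^5 - 8*l^4 + 6*l^3 + 4*l^2 - 12*l - 12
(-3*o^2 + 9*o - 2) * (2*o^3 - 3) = -6*o^5 + 18*o^4 - 4*o^3 + 9*o^2 - 27*o + 6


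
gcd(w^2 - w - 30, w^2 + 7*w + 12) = 1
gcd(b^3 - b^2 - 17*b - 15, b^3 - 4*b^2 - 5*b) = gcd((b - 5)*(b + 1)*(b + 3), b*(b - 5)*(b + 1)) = b^2 - 4*b - 5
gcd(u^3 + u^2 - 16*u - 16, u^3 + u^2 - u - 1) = u + 1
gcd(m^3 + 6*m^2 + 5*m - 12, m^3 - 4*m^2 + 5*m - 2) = m - 1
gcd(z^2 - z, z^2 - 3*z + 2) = z - 1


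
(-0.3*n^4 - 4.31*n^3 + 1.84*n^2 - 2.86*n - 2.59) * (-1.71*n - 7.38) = 0.513*n^5 + 9.5841*n^4 + 28.6614*n^3 - 8.6886*n^2 + 25.5357*n + 19.1142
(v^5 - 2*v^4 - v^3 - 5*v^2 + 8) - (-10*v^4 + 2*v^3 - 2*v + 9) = v^5 + 8*v^4 - 3*v^3 - 5*v^2 + 2*v - 1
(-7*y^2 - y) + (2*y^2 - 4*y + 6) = -5*y^2 - 5*y + 6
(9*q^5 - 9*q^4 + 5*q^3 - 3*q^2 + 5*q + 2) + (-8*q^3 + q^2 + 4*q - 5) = 9*q^5 - 9*q^4 - 3*q^3 - 2*q^2 + 9*q - 3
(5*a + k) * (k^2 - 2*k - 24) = 5*a*k^2 - 10*a*k - 120*a + k^3 - 2*k^2 - 24*k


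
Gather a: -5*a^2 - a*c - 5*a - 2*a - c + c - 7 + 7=-5*a^2 + a*(-c - 7)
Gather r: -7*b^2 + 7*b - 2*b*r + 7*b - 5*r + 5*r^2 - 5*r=-7*b^2 + 14*b + 5*r^2 + r*(-2*b - 10)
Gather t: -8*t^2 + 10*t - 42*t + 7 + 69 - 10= -8*t^2 - 32*t + 66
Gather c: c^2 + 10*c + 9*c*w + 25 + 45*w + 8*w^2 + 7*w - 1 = c^2 + c*(9*w + 10) + 8*w^2 + 52*w + 24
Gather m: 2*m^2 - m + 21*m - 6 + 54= 2*m^2 + 20*m + 48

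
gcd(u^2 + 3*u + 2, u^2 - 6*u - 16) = u + 2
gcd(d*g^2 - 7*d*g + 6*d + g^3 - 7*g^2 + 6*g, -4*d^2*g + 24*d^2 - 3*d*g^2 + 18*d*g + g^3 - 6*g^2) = d*g - 6*d + g^2 - 6*g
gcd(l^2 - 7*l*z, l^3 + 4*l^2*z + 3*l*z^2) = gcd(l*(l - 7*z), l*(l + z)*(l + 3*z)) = l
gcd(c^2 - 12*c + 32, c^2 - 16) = c - 4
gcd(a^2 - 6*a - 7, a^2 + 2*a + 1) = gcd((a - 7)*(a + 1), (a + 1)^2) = a + 1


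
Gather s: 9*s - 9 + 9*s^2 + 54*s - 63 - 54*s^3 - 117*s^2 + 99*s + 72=-54*s^3 - 108*s^2 + 162*s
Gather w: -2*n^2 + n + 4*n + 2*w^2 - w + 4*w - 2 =-2*n^2 + 5*n + 2*w^2 + 3*w - 2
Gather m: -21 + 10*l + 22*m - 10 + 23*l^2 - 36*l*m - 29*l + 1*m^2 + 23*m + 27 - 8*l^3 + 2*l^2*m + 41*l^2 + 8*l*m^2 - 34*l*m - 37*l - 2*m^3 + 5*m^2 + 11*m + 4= -8*l^3 + 64*l^2 - 56*l - 2*m^3 + m^2*(8*l + 6) + m*(2*l^2 - 70*l + 56)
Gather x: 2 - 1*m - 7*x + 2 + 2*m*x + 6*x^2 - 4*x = -m + 6*x^2 + x*(2*m - 11) + 4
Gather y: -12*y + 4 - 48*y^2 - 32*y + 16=-48*y^2 - 44*y + 20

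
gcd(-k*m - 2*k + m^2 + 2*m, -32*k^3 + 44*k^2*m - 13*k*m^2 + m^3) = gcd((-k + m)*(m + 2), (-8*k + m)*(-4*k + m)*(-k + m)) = k - m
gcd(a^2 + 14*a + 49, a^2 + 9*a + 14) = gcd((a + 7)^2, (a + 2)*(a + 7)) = a + 7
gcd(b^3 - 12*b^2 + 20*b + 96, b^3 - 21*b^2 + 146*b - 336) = b^2 - 14*b + 48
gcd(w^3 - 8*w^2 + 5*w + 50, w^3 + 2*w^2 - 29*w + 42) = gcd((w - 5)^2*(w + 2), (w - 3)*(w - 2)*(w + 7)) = 1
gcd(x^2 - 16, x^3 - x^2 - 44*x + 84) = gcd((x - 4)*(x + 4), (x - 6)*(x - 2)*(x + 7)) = 1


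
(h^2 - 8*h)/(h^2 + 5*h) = (h - 8)/(h + 5)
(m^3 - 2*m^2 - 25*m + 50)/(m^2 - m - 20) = (m^2 + 3*m - 10)/(m + 4)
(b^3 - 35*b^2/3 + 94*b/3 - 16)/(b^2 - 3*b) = b - 26/3 + 16/(3*b)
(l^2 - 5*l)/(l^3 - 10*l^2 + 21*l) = (l - 5)/(l^2 - 10*l + 21)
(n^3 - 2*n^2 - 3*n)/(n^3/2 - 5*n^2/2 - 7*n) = 2*(-n^2 + 2*n + 3)/(-n^2 + 5*n + 14)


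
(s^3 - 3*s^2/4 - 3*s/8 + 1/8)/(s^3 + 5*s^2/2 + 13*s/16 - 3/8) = 2*(2*s^2 - s - 1)/(4*s^2 + 11*s + 6)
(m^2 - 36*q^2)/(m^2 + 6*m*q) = (m - 6*q)/m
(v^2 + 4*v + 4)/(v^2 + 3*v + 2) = (v + 2)/(v + 1)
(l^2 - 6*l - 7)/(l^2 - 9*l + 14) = (l + 1)/(l - 2)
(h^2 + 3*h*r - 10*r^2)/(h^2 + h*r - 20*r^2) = (-h + 2*r)/(-h + 4*r)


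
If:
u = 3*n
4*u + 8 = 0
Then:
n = -2/3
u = -2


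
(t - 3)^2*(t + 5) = t^3 - t^2 - 21*t + 45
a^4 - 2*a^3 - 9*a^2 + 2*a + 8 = (a - 4)*(a - 1)*(a + 1)*(a + 2)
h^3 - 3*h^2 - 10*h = h*(h - 5)*(h + 2)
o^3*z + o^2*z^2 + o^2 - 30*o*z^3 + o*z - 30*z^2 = (o - 5*z)*(o + 6*z)*(o*z + 1)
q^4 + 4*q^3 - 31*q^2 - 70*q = q*(q - 5)*(q + 2)*(q + 7)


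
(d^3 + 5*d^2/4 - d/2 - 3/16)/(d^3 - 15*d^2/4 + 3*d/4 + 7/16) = (2*d + 3)/(2*d - 7)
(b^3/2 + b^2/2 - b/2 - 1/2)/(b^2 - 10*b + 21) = (b^3 + b^2 - b - 1)/(2*(b^2 - 10*b + 21))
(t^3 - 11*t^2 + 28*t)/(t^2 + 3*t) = (t^2 - 11*t + 28)/(t + 3)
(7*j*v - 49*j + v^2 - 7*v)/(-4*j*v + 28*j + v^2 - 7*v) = (7*j + v)/(-4*j + v)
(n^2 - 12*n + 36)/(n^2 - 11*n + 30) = (n - 6)/(n - 5)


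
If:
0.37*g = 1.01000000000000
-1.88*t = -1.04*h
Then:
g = 2.73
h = 1.80769230769231*t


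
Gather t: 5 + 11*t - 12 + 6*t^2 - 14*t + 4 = 6*t^2 - 3*t - 3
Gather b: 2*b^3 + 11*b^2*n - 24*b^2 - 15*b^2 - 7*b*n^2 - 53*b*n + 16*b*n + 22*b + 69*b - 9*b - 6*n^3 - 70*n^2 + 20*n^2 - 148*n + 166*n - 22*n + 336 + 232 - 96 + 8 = 2*b^3 + b^2*(11*n - 39) + b*(-7*n^2 - 37*n + 82) - 6*n^3 - 50*n^2 - 4*n + 480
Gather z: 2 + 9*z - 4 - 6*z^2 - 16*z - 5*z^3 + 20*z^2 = -5*z^3 + 14*z^2 - 7*z - 2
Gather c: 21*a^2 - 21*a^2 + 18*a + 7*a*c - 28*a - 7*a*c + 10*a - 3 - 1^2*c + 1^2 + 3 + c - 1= 0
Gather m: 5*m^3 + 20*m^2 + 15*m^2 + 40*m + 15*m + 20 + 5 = 5*m^3 + 35*m^2 + 55*m + 25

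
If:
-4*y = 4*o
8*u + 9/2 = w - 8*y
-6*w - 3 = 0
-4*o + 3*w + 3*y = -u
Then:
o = -17/48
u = -47/48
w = -1/2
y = 17/48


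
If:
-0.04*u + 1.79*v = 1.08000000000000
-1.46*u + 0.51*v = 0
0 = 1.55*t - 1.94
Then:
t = 1.25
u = 0.21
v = 0.61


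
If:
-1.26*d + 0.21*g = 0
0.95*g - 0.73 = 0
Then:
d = 0.13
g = 0.77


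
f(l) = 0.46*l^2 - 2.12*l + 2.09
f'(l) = 0.92*l - 2.12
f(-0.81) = 4.11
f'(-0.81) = -2.87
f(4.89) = 2.72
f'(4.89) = 2.38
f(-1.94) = 7.93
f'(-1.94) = -3.90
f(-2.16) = 8.82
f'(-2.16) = -4.11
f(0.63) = 0.94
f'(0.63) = -1.54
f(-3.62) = 15.79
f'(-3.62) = -5.45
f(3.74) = 0.60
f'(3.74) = 1.32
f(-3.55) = 15.41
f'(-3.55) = -5.39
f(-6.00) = 31.37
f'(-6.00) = -7.64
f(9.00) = 20.27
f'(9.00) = 6.16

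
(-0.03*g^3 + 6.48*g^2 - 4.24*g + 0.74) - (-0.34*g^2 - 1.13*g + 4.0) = -0.03*g^3 + 6.82*g^2 - 3.11*g - 3.26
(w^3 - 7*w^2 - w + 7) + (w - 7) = w^3 - 7*w^2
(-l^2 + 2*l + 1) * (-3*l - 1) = 3*l^3 - 5*l^2 - 5*l - 1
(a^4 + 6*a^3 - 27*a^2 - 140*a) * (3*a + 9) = 3*a^5 + 27*a^4 - 27*a^3 - 663*a^2 - 1260*a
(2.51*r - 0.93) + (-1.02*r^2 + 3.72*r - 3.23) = -1.02*r^2 + 6.23*r - 4.16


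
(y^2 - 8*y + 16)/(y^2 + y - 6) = (y^2 - 8*y + 16)/(y^2 + y - 6)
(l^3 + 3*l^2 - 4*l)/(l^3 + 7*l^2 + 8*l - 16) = l/(l + 4)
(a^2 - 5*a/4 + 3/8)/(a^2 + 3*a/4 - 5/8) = (4*a - 3)/(4*a + 5)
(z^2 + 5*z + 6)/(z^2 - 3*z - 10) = (z + 3)/(z - 5)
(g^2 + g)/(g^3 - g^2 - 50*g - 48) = g/(g^2 - 2*g - 48)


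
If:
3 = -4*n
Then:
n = -3/4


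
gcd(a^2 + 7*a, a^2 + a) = a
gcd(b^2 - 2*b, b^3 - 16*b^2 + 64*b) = b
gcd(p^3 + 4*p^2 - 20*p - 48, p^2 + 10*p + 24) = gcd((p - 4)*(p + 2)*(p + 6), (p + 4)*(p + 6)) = p + 6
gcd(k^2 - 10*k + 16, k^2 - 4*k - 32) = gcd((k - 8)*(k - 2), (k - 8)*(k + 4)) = k - 8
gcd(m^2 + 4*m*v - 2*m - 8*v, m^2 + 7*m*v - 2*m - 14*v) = m - 2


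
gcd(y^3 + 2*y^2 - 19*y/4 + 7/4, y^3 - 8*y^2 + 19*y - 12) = y - 1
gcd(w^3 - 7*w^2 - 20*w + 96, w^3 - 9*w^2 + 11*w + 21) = w - 3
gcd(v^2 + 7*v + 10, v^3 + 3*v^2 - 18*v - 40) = v^2 + 7*v + 10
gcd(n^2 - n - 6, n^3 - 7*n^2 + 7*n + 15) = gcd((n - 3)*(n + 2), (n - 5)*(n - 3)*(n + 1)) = n - 3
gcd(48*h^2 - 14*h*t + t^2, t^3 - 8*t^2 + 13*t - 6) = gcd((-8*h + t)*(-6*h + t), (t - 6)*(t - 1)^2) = 1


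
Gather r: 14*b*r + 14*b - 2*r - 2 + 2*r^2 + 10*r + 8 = 14*b + 2*r^2 + r*(14*b + 8) + 6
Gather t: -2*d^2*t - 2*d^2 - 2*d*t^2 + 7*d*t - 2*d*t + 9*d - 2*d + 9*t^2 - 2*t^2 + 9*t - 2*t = -2*d^2 + 7*d + t^2*(7 - 2*d) + t*(-2*d^2 + 5*d + 7)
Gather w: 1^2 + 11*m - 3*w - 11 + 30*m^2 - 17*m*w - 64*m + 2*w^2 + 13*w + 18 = 30*m^2 - 53*m + 2*w^2 + w*(10 - 17*m) + 8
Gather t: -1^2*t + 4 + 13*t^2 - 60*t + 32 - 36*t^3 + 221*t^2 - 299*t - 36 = -36*t^3 + 234*t^2 - 360*t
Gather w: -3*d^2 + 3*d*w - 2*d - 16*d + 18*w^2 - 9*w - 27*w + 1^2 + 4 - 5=-3*d^2 - 18*d + 18*w^2 + w*(3*d - 36)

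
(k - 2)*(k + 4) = k^2 + 2*k - 8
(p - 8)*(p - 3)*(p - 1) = p^3 - 12*p^2 + 35*p - 24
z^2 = z^2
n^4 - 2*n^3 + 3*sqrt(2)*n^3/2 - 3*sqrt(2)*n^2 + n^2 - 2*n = n*(n - 2)*(n + sqrt(2)/2)*(n + sqrt(2))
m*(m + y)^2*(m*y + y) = m^4*y + 2*m^3*y^2 + m^3*y + m^2*y^3 + 2*m^2*y^2 + m*y^3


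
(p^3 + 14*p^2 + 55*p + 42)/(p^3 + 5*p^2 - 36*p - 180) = (p^2 + 8*p + 7)/(p^2 - p - 30)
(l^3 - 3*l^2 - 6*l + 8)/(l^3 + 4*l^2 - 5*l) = (l^2 - 2*l - 8)/(l*(l + 5))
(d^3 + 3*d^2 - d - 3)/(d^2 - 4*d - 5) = (d^2 + 2*d - 3)/(d - 5)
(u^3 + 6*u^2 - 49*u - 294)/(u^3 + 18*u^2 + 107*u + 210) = (u - 7)/(u + 5)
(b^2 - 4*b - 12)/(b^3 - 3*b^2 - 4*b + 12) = (b - 6)/(b^2 - 5*b + 6)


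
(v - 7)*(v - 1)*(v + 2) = v^3 - 6*v^2 - 9*v + 14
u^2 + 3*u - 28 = (u - 4)*(u + 7)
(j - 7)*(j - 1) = j^2 - 8*j + 7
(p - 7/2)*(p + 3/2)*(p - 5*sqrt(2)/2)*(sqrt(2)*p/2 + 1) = sqrt(2)*p^4/2 - 3*p^3/2 - sqrt(2)*p^3 - 41*sqrt(2)*p^2/8 + 3*p^2 + 5*sqrt(2)*p + 63*p/8 + 105*sqrt(2)/8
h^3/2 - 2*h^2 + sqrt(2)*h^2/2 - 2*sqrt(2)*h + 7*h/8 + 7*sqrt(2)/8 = (h/2 + sqrt(2)/2)*(h - 7/2)*(h - 1/2)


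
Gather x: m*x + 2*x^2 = m*x + 2*x^2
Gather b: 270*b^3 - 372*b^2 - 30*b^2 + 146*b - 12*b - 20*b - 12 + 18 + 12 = 270*b^3 - 402*b^2 + 114*b + 18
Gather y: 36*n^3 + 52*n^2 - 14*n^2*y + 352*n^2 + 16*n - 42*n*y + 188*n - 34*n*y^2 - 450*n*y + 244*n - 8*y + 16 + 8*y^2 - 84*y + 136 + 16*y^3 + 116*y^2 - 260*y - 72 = 36*n^3 + 404*n^2 + 448*n + 16*y^3 + y^2*(124 - 34*n) + y*(-14*n^2 - 492*n - 352) + 80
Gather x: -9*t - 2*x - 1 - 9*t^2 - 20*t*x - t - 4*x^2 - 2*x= -9*t^2 - 10*t - 4*x^2 + x*(-20*t - 4) - 1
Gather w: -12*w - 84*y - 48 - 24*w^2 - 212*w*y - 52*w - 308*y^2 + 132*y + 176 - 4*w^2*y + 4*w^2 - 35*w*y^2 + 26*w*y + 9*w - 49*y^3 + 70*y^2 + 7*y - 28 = w^2*(-4*y - 20) + w*(-35*y^2 - 186*y - 55) - 49*y^3 - 238*y^2 + 55*y + 100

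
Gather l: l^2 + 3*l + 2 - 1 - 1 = l^2 + 3*l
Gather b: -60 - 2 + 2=-60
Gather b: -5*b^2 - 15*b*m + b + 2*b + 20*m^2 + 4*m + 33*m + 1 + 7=-5*b^2 + b*(3 - 15*m) + 20*m^2 + 37*m + 8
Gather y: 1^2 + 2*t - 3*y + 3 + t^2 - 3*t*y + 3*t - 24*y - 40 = t^2 + 5*t + y*(-3*t - 27) - 36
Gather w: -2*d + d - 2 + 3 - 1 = -d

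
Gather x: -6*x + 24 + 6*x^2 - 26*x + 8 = 6*x^2 - 32*x + 32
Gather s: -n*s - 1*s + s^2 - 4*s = s^2 + s*(-n - 5)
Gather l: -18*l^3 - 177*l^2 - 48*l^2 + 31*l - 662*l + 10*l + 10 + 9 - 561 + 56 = -18*l^3 - 225*l^2 - 621*l - 486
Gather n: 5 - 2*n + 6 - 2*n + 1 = 12 - 4*n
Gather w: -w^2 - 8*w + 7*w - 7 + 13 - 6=-w^2 - w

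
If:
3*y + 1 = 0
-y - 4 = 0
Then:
No Solution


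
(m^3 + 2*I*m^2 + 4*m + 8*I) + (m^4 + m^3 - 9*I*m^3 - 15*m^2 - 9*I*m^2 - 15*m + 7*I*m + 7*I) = m^4 + 2*m^3 - 9*I*m^3 - 15*m^2 - 7*I*m^2 - 11*m + 7*I*m + 15*I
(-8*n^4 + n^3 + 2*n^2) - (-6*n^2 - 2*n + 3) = -8*n^4 + n^3 + 8*n^2 + 2*n - 3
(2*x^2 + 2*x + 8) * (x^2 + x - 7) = 2*x^4 + 4*x^3 - 4*x^2 - 6*x - 56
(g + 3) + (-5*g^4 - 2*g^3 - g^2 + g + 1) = -5*g^4 - 2*g^3 - g^2 + 2*g + 4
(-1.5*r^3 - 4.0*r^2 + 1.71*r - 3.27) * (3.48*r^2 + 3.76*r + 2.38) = -5.22*r^5 - 19.56*r^4 - 12.6592*r^3 - 14.47*r^2 - 8.2254*r - 7.7826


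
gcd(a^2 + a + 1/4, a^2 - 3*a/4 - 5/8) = a + 1/2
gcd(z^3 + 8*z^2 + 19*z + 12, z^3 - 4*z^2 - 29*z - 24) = z^2 + 4*z + 3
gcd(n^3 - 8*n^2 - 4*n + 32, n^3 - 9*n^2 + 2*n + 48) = n^2 - 6*n - 16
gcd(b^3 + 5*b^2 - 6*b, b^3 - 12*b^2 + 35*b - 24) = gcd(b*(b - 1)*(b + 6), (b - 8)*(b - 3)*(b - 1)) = b - 1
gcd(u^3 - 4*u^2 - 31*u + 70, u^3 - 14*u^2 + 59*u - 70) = u^2 - 9*u + 14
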